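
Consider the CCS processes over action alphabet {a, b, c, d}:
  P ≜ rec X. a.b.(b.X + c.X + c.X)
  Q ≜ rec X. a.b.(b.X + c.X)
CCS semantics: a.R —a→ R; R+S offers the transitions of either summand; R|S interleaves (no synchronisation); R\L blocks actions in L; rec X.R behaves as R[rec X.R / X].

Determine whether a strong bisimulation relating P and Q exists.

P's transition system — 3 states:
  m0 = rec X. a.b.(b.X + c.X + c.X) ⊢ --a--▸ m1
  m1 = b.(b.(rec X. a.b.(b.X + c.X + c.X)) + c.(rec X. a.b.(b.X + c.X + c.X)) + c.(rec X. a.b.(b.X + c.X + c.X))) ⊢ --b--▸ m2
  m2 = b.(rec X. a.b.(b.X + c.X + c.X)) + c.(rec X. a.b.(b.X + c.X + c.X)) + c.(rec X. a.b.(b.X + c.X + c.X)) ⊢ --b--▸ m0, --c--▸ m0
Q's transition system — 3 states:
  n0 = rec X. a.b.(b.X + c.X) ⊢ --a--▸ n1
  n1 = b.(b.(rec X. a.b.(b.X + c.X)) + c.(rec X. a.b.(b.X + c.X))) ⊢ --b--▸ n2
  n2 = b.(rec X. a.b.(b.X + c.X)) + c.(rec X. a.b.(b.X + c.X)) ⊢ --b--▸ n0, --c--▸ n0
Coarsest stable partition (strong bisimilarity classes):
  B0 = {m0, n0}
  B1 = {m1, n1}
  B2 = {m2, n2}
m0 ∈ B0, n0 ∈ B0 → same block

YES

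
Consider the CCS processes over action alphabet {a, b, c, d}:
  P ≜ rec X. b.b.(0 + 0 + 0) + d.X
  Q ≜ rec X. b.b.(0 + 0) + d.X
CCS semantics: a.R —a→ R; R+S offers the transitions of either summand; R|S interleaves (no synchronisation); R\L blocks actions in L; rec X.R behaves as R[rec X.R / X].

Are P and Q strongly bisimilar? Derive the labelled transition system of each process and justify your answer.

LTS(P): 3 reachable states
  p0 = rec X. b.b.(0 + 0 + 0) + d.X | ··b··> p1, ··d··> p0
  p1 = b.(0 + 0 + 0) | ··b··> p2
  p2 = 0 + 0 + 0 | deadlocked
LTS(Q): 3 reachable states
  q0 = rec X. b.b.(0 + 0) + d.X | ··b··> q1, ··d··> q0
  q1 = b.(0 + 0) | ··b··> q2
  q2 = 0 + 0 | deadlocked
Partition-refinement fixed point:
  B0 = {p0, q0}
  B1 = {p1, q1}
  B2 = {p2, q2}
p0 ∈ B0, q0 ∈ B0 → same block

P ~ Q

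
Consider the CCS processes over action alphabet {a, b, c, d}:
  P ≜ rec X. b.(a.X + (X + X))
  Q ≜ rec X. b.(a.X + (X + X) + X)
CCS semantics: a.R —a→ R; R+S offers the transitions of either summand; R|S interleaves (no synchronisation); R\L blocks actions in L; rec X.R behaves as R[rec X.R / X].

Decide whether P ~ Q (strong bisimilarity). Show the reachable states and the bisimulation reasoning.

P ~ Q

P's transition system — 2 states:
  m0 = rec X. b.(a.X + (X + X)) → =b=> m1
  m1 = a.(rec X. b.(a.X + (X + X))) + ((rec X. b.(a.X + (X + X))) + (rec X. b.(a.X + (X + X)))) → =a=> m0, =b=> m1
Q's transition system — 2 states:
  n0 = rec X. b.(a.X + (X + X) + X) → =b=> n1
  n1 = a.(rec X. b.(a.X + (X + X) + X)) + ((rec X. b.(a.X + (X + X) + X)) + (rec X. b.(a.X + (X + X) + X))) + (rec X. b.(a.X + (X + X) + X)) → =a=> n0, =b=> n1
Partition-refinement fixed point:
  B0 = {m0, n0}
  B1 = {m1, n1}
m0 ∈ B0, n0 ∈ B0 → same block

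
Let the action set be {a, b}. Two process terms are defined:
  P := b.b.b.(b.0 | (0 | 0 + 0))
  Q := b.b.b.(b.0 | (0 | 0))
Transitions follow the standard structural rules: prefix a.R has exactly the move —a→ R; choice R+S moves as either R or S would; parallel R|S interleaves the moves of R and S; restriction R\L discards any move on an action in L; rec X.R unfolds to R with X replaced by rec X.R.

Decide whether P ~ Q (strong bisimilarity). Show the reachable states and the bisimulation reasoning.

Reachable graph of P (5 states):
  s0 = b.b.b.(b.0 | (0 | 0 + 0)) :: ··b··> s1
  s1 = b.b.(b.0 | (0 | 0 + 0)) :: ··b··> s2
  s2 = b.(b.0 | (0 | 0 + 0)) :: ··b··> s3
  s3 = b.0 | (0 | 0 + 0) :: ··b··> s4
  s4 = 0 | (0 | 0 + 0) :: stopped
Reachable graph of Q (5 states):
  t0 = b.b.b.(b.0 | (0 | 0)) :: ··b··> t1
  t1 = b.b.(b.0 | (0 | 0)) :: ··b··> t2
  t2 = b.(b.0 | (0 | 0)) :: ··b··> t3
  t3 = b.0 | (0 | 0) :: ··b··> t4
  t4 = 0 | (0 | 0) :: stopped
Partition-refinement fixed point:
  B0 = {s0, t0}
  B1 = {s1, t1}
  B2 = {s2, t2}
  B3 = {s3, t3}
  B4 = {s4, t4}
s0 ∈ B0, t0 ∈ B0 → same block

bisimilar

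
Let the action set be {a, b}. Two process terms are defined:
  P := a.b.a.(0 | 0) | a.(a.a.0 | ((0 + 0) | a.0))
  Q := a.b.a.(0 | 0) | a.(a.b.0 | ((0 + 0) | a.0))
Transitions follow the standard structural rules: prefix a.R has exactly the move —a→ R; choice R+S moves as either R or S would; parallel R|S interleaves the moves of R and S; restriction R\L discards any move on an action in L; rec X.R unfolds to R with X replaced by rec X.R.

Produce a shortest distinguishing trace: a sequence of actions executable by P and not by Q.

LTS(P): 28 reachable states
  p0 = a.b.a.(0 | 0) | a.(a.a.0 | ((0 + 0) | a.0)) :: -a-> p1, -a-> p2
  p1 = a.b.a.(0 | 0) | (a.a.0 | ((0 + 0) | a.0)) :: -a-> p3, -a-> p4, -a-> p5
  p2 = b.a.(0 | 0) | a.(a.a.0 | ((0 + 0) | a.0)) :: -a-> p5, -b-> p6
  p3 = a.b.a.(0 | 0) | (a.0 | ((0 + 0) | a.0)) :: -a-> p7, -a-> p8, -a-> p9
  p4 = a.b.a.(0 | 0) | (a.a.0 | ((0 + 0) | 0)) :: -a-> p10, -a-> p8
  p5 = b.a.(0 | 0) | (a.a.0 | ((0 + 0) | a.0)) :: -a-> p10, -a-> p9, -b-> p11
  p6 = a.(0 | 0) | a.(a.a.0 | ((0 + 0) | a.0)) :: -a-> p11, -a-> p12
  p7 = a.b.a.(0 | 0) | (0 | ((0 + 0) | a.0)) :: -a-> p13, -a-> p14
  p8 = a.b.a.(0 | 0) | (a.0 | ((0 + 0) | 0)) :: -a-> p13, -a-> p15
  p9 = b.a.(0 | 0) | (a.0 | ((0 + 0) | a.0)) :: -a-> p14, -a-> p15, -b-> p16
  p10 = b.a.(0 | 0) | (a.a.0 | ((0 + 0) | 0)) :: -a-> p15, -b-> p17
  p11 = a.(0 | 0) | (a.a.0 | ((0 + 0) | a.0)) :: -a-> p16, -a-> p17, -a-> p18
  p12 = 0 | 0 | a.(a.a.0 | ((0 + 0) | a.0)) :: -a-> p18
  p13 = a.b.a.(0 | 0) | (0 | ((0 + 0) | 0)) :: -a-> p19
  p14 = b.a.(0 | 0) | (0 | ((0 + 0) | a.0)) :: -a-> p19, -b-> p20
  p15 = b.a.(0 | 0) | (a.0 | ((0 + 0) | 0)) :: -a-> p19, -b-> p21
  p16 = a.(0 | 0) | (a.0 | ((0 + 0) | a.0)) :: -a-> p20, -a-> p21, -a-> p22
  p17 = a.(0 | 0) | (a.a.0 | ((0 + 0) | 0)) :: -a-> p21, -a-> p23
  p18 = 0 | 0 | (a.a.0 | ((0 + 0) | a.0)) :: -a-> p22, -a-> p23
  p19 = b.a.(0 | 0) | (0 | ((0 + 0) | 0)) :: -b-> p24
  p20 = a.(0 | 0) | (0 | ((0 + 0) | a.0)) :: -a-> p24, -a-> p25
  p21 = a.(0 | 0) | (a.0 | ((0 + 0) | 0)) :: -a-> p24, -a-> p26
  p22 = 0 | 0 | (a.0 | ((0 + 0) | a.0)) :: -a-> p25, -a-> p26
  p23 = 0 | 0 | (a.a.0 | ((0 + 0) | 0)) :: -a-> p26
  p24 = a.(0 | 0) | (0 | ((0 + 0) | 0)) :: -a-> p27
  p25 = 0 | 0 | (0 | ((0 + 0) | a.0)) :: -a-> p27
  p26 = 0 | 0 | (a.0 | ((0 + 0) | 0)) :: -a-> p27
  p27 = 0 | 0 | (0 | ((0 + 0) | 0)) :: deadlocked
LTS(Q): 28 reachable states
  q0 = a.b.a.(0 | 0) | a.(a.b.0 | ((0 + 0) | a.0)) :: -a-> q1, -a-> q2
  q1 = a.b.a.(0 | 0) | (a.b.0 | ((0 + 0) | a.0)) :: -a-> q3, -a-> q4, -a-> q5
  q2 = b.a.(0 | 0) | a.(a.b.0 | ((0 + 0) | a.0)) :: -a-> q5, -b-> q6
  q3 = a.b.a.(0 | 0) | (a.b.0 | ((0 + 0) | 0)) :: -a-> q7, -a-> q8
  q4 = a.b.a.(0 | 0) | (b.0 | ((0 + 0) | a.0)) :: -a-> q7, -a-> q9, -b-> q10
  q5 = b.a.(0 | 0) | (a.b.0 | ((0 + 0) | a.0)) :: -a-> q8, -a-> q9, -b-> q11
  q6 = a.(0 | 0) | a.(a.b.0 | ((0 + 0) | a.0)) :: -a-> q11, -a-> q12
  q7 = a.b.a.(0 | 0) | (b.0 | ((0 + 0) | 0)) :: -a-> q13, -b-> q14
  q8 = b.a.(0 | 0) | (a.b.0 | ((0 + 0) | 0)) :: -a-> q13, -b-> q15
  q9 = b.a.(0 | 0) | (b.0 | ((0 + 0) | a.0)) :: -a-> q13, -b-> q16, -b-> q17
  q10 = a.b.a.(0 | 0) | (0 | ((0 + 0) | a.0)) :: -a-> q14, -a-> q17
  q11 = a.(0 | 0) | (a.b.0 | ((0 + 0) | a.0)) :: -a-> q15, -a-> q16, -a-> q18
  q12 = 0 | 0 | a.(a.b.0 | ((0 + 0) | a.0)) :: -a-> q18
  q13 = b.a.(0 | 0) | (b.0 | ((0 + 0) | 0)) :: -b-> q19, -b-> q20
  q14 = a.b.a.(0 | 0) | (0 | ((0 + 0) | 0)) :: -a-> q20
  q15 = a.(0 | 0) | (a.b.0 | ((0 + 0) | 0)) :: -a-> q19, -a-> q21
  q16 = a.(0 | 0) | (b.0 | ((0 + 0) | a.0)) :: -a-> q19, -a-> q22, -b-> q23
  q17 = b.a.(0 | 0) | (0 | ((0 + 0) | a.0)) :: -a-> q20, -b-> q23
  q18 = 0 | 0 | (a.b.0 | ((0 + 0) | a.0)) :: -a-> q21, -a-> q22
  q19 = a.(0 | 0) | (b.0 | ((0 + 0) | 0)) :: -a-> q24, -b-> q25
  q20 = b.a.(0 | 0) | (0 | ((0 + 0) | 0)) :: -b-> q25
  q21 = 0 | 0 | (a.b.0 | ((0 + 0) | 0)) :: -a-> q24
  q22 = 0 | 0 | (b.0 | ((0 + 0) | a.0)) :: -a-> q24, -b-> q26
  q23 = a.(0 | 0) | (0 | ((0 + 0) | a.0)) :: -a-> q25, -a-> q26
  q24 = 0 | 0 | (b.0 | ((0 + 0) | 0)) :: -b-> q27
  q25 = a.(0 | 0) | (0 | ((0 + 0) | 0)) :: -a-> q27
  q26 = 0 | 0 | (0 | ((0 + 0) | a.0)) :: -a-> q27
  q27 = 0 | 0 | (0 | ((0 + 0) | 0)) :: deadlocked
Trace ⟨aaaaa⟩ through P, begin at {p0}:
  step 1 (a): {p1, p2}
  step 2 (a): {p3, p4, p5}
  step 3 (a): {p10, p7, p8, p9}
  step 4 (a): {p13, p14, p15}
  step 5 (a): {p19}
  ✓ P
Trace ⟨aaaaa⟩ through Q, begin at {q0}:
  step 1 (a): {q1, q2}
  step 2 (a): {q3, q4, q5}
  step 3 (a): {q7, q8, q9}
  step 4 (a): {q13}
  step 5 (a): no successor for Q

aaaaa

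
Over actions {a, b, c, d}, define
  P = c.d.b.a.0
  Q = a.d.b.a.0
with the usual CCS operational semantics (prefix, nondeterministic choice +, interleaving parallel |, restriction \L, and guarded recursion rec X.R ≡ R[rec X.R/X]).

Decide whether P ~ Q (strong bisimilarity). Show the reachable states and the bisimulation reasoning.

LTS(P): 5 reachable states
  p0 = c.d.b.a.0 has moves -c-> p1
  p1 = d.b.a.0 has moves -d-> p2
  p2 = b.a.0 has moves -b-> p3
  p3 = a.0 has moves -a-> p4
  p4 = 0 has moves ∅
LTS(Q): 5 reachable states
  q0 = a.d.b.a.0 has moves -a-> q1
  q1 = d.b.a.0 has moves -d-> q2
  q2 = b.a.0 has moves -b-> q3
  q3 = a.0 has moves -a-> q4
  q4 = 0 has moves ∅
Coarsest stable partition (strong bisimilarity classes):
  B0 = {p0}
  B1 = {p1, q1}
  B2 = {p2, q2}
  B3 = {p3, q3}
  B4 = {p4, q4}
  B5 = {q0}
p0 ∈ B0, q0 ∈ B5 → different blocks

not bisimilar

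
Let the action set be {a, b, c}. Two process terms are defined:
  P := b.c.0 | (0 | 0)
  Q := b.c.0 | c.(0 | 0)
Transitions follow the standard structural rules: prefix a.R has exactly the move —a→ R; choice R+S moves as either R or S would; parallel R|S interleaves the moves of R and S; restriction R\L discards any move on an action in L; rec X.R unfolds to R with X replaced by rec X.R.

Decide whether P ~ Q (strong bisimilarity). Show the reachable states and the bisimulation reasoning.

P ≁ Q

P's transition system — 3 states:
  u0 = b.c.0 | (0 | 0) has moves ··b··> u1
  u1 = c.0 | (0 | 0) has moves ··c··> u2
  u2 = 0 | (0 | 0) has moves ·
Q's transition system — 6 states:
  v0 = b.c.0 | c.(0 | 0) has moves ··b··> v1, ··c··> v2
  v1 = c.0 | c.(0 | 0) has moves ··c··> v3, ··c··> v4
  v2 = b.c.0 | (0 | 0) has moves ··b··> v4
  v3 = 0 | c.(0 | 0) has moves ··c··> v5
  v4 = c.0 | (0 | 0) has moves ··c··> v5
  v5 = 0 | (0 | 0) has moves ·
Coarsest stable partition (strong bisimilarity classes):
  B0 = {u0, v2}
  B1 = {u1, v3, v4}
  B2 = {u2, v5}
  B3 = {v0}
  B4 = {v1}
u0 ∈ B0, v0 ∈ B3 → different blocks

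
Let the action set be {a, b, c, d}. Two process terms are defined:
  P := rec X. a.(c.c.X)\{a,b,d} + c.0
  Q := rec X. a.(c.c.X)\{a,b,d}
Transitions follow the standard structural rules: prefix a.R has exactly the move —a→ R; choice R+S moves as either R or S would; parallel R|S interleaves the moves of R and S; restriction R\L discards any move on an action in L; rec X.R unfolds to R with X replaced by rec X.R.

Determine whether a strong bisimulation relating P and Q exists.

LTS(P): 6 reachable states
  s0 = rec X. a.(c.c.X)\{a,b,d} + c.0 has moves ··a··> s1, ··c··> s2
  s1 = (c.c.(rec X. a.(c.c.X)\{a,b,d} + c.0))\{a,b,d} has moves ··c··> s3
  s2 = 0 has moves stopped
  s3 = (c.(rec X. a.(c.c.X)\{a,b,d} + c.0))\{a,b,d} has moves ··c··> s4
  s4 = (rec X. a.(c.c.X)\{a,b,d} + c.0)\{a,b,d} has moves ··c··> s5
  s5 = 0\{a,b,d} has moves stopped
LTS(Q): 4 reachable states
  t0 = rec X. a.(c.c.X)\{a,b,d} has moves ··a··> t1
  t1 = (c.c.(rec X. a.(c.c.X)\{a,b,d}))\{a,b,d} has moves ··c··> t2
  t2 = (c.(rec X. a.(c.c.X)\{a,b,d}))\{a,b,d} has moves ··c··> t3
  t3 = (rec X. a.(c.c.X)\{a,b,d})\{a,b,d} has moves stopped
Coarsest stable partition (strong bisimilarity classes):
  B0 = {s0}
  B1 = {s1}
  B2 = {s3, t1}
  B3 = {s4, t2}
  B4 = {s2, s5, t3}
  B5 = {t0}
s0 ∈ B0, t0 ∈ B5 → different blocks

not bisimilar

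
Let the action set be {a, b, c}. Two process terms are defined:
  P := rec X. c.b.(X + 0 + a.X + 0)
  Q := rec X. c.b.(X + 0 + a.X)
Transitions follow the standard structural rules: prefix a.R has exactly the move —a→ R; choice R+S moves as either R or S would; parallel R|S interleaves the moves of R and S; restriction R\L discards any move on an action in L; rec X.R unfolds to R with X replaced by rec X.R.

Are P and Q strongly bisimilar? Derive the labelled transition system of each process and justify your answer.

bisimilar

LTS(P): 3 reachable states
  s0 = rec X. c.b.(X + 0 + a.X + 0) → -c-> s1
  s1 = b.((rec X. c.b.(X + 0 + a.X + 0)) + 0 + a.(rec X. c.b.(X + 0 + a.X + 0)) + 0) → -b-> s2
  s2 = (rec X. c.b.(X + 0 + a.X + 0)) + 0 + a.(rec X. c.b.(X + 0 + a.X + 0)) + 0 → -a-> s0, -c-> s1
LTS(Q): 3 reachable states
  t0 = rec X. c.b.(X + 0 + a.X) → -c-> t1
  t1 = b.((rec X. c.b.(X + 0 + a.X)) + 0 + a.(rec X. c.b.(X + 0 + a.X))) → -b-> t2
  t2 = (rec X. c.b.(X + 0 + a.X)) + 0 + a.(rec X. c.b.(X + 0 + a.X)) → -a-> t0, -c-> t1
Partition-refinement fixed point:
  B0 = {s0, t0}
  B1 = {s1, t1}
  B2 = {s2, t2}
s0 ∈ B0, t0 ∈ B0 → same block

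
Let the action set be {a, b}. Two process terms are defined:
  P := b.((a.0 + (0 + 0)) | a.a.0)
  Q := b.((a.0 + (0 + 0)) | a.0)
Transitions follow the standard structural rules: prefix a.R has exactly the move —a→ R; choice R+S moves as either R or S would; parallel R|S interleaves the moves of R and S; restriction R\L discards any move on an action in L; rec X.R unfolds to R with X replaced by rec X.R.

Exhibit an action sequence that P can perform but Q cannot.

baaa

Reachable graph of P (7 states):
  u0 = b.((a.0 + (0 + 0)) | a.a.0) → ··b··> u1
  u1 = (a.0 + (0 + 0)) | a.a.0 → ··a··> u2, ··a··> u3
  u2 = (a.0 + (0 + 0)) | a.0 → ··a··> u4, ··a··> u5
  u3 = 0 | a.a.0 → ··a··> u5
  u4 = (a.0 + (0 + 0)) | 0 → ··a··> u6
  u5 = 0 | a.0 → ··a··> u6
  u6 = 0 | 0 → ∅
Reachable graph of Q (5 states):
  v0 = b.((a.0 + (0 + 0)) | a.0) → ··b··> v1
  v1 = (a.0 + (0 + 0)) | a.0 → ··a··> v2, ··a··> v3
  v2 = (a.0 + (0 + 0)) | 0 → ··a··> v4
  v3 = 0 | a.0 → ··a··> v4
  v4 = 0 | 0 → ∅
Run σ = ⟨baaa⟩ on P: start {u0}
  step 1 (b): {u1}
  step 2 (a): {u2, u3}
  step 3 (a): {u4, u5}
  step 4 (a): {u6}
  ✓ P
Run σ = ⟨baaa⟩ on Q: start {v0}
  step 1 (b): {v1}
  step 2 (a): {v2, v3}
  step 3 (a): {v4}
  step 4 (a): ∅ (Q stuck)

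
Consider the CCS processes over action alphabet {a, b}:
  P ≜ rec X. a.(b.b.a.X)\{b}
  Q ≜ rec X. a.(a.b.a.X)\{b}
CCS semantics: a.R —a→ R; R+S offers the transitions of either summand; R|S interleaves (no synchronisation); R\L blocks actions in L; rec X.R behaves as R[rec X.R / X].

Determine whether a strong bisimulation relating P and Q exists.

P's transition system — 2 states:
  p0 = rec X. a.(b.b.a.X)\{b} ⊢ ··a··> p1
  p1 = (b.b.a.(rec X. a.(b.b.a.X)\{b}))\{b} ⊢ (no moves)
Q's transition system — 3 states:
  q0 = rec X. a.(a.b.a.X)\{b} ⊢ ··a··> q1
  q1 = (a.b.a.(rec X. a.(a.b.a.X)\{b}))\{b} ⊢ ··a··> q2
  q2 = (b.a.(rec X. a.(a.b.a.X)\{b}))\{b} ⊢ (no moves)
Coarsest stable partition (strong bisimilarity classes):
  B0 = {p0, q1}
  B1 = {p1, q2}
  B2 = {q0}
p0 ∈ B0, q0 ∈ B2 → different blocks

not bisimilar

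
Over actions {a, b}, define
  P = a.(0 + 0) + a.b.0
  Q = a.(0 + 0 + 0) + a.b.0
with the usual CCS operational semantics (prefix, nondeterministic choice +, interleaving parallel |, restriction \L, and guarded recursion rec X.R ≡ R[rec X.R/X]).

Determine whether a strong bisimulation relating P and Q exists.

Reachable graph of P (4 states):
  s0 = a.(0 + 0) + a.b.0 | —a→ s1, —a→ s2
  s1 = 0 + 0 | (no moves)
  s2 = b.0 | —b→ s3
  s3 = 0 | (no moves)
Reachable graph of Q (4 states):
  t0 = a.(0 + 0 + 0) + a.b.0 | —a→ t1, —a→ t2
  t1 = 0 + 0 + 0 | (no moves)
  t2 = b.0 | —b→ t3
  t3 = 0 | (no moves)
Bisimilarity quotient blocks:
  B0 = {s0, t0}
  B1 = {s1, s3, t1, t3}
  B2 = {s2, t2}
s0 ∈ B0, t0 ∈ B0 → same block

P ~ Q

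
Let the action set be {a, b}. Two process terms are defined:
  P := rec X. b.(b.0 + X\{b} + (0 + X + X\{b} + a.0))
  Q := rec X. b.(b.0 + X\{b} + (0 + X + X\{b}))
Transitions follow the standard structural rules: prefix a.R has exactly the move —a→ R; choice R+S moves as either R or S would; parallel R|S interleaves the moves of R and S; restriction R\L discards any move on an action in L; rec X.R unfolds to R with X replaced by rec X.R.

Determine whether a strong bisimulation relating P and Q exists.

LTS(P): 3 reachable states
  s0 = rec X. b.(b.0 + X\{b} + (0 + X + X\{b} + a.0)) has moves =b=> s1
  s1 = b.0 + (rec X. b.(b.0 + X\{b} + (0 + X + X\{b} + a.0)))\{b} + (0 + (rec X. b.(b.0 + X\{b} + (0 + X + X\{b} + a.0))) + (rec X. b.(b.0 + X\{b} + (0 + X + X\{b} + a.0)))\{b} + a.0) has moves =a=> s2, =b=> s1, =b=> s2
  s2 = 0 has moves deadlocked
LTS(Q): 3 reachable states
  t0 = rec X. b.(b.0 + X\{b} + (0 + X + X\{b})) has moves =b=> t1
  t1 = b.0 + (rec X. b.(b.0 + X\{b} + (0 + X + X\{b})))\{b} + (0 + (rec X. b.(b.0 + X\{b} + (0 + X + X\{b}))) + (rec X. b.(b.0 + X\{b} + (0 + X + X\{b})))\{b}) has moves =b=> t1, =b=> t2
  t2 = 0 has moves deadlocked
Coarsest stable partition (strong bisimilarity classes):
  B0 = {s0}
  B1 = {s1}
  B2 = {s2, t2}
  B3 = {t0}
  B4 = {t1}
s0 ∈ B0, t0 ∈ B3 → different blocks

P ≁ Q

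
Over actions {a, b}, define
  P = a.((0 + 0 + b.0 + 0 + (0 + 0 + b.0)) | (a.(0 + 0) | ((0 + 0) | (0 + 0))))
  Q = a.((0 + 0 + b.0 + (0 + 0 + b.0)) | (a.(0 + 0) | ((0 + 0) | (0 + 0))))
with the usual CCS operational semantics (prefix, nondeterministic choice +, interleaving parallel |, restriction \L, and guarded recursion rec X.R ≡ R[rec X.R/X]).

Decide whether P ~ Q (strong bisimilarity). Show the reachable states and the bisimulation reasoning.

LTS(P): 5 reachable states
  p0 = a.((0 + 0 + b.0 + 0 + (0 + 0 + b.0)) | (a.(0 + 0) | ((0 + 0) | (0 + 0)))) | —a→ p1
  p1 = (0 + 0 + b.0 + 0 + (0 + 0 + b.0)) | (a.(0 + 0) | ((0 + 0) | (0 + 0))) | —a→ p2, —b→ p3
  p2 = (0 + 0 + b.0 + 0 + (0 + 0 + b.0)) | ((0 + 0) | ((0 + 0) | (0 + 0))) | —b→ p4
  p3 = 0 | (a.(0 + 0) | ((0 + 0) | (0 + 0))) | —a→ p4
  p4 = 0 | ((0 + 0) | ((0 + 0) | (0 + 0))) | ∅
LTS(Q): 5 reachable states
  q0 = a.((0 + 0 + b.0 + (0 + 0 + b.0)) | (a.(0 + 0) | ((0 + 0) | (0 + 0)))) | —a→ q1
  q1 = (0 + 0 + b.0 + (0 + 0 + b.0)) | (a.(0 + 0) | ((0 + 0) | (0 + 0))) | —a→ q2, —b→ q3
  q2 = (0 + 0 + b.0 + (0 + 0 + b.0)) | ((0 + 0) | ((0 + 0) | (0 + 0))) | —b→ q4
  q3 = 0 | (a.(0 + 0) | ((0 + 0) | (0 + 0))) | —a→ q4
  q4 = 0 | ((0 + 0) | ((0 + 0) | (0 + 0))) | ∅
Bisimilarity quotient blocks:
  B0 = {p0, q0}
  B1 = {p1, q1}
  B2 = {p3, q3}
  B3 = {p4, q4}
  B4 = {p2, q2}
p0 ∈ B0, q0 ∈ B0 → same block

P ~ Q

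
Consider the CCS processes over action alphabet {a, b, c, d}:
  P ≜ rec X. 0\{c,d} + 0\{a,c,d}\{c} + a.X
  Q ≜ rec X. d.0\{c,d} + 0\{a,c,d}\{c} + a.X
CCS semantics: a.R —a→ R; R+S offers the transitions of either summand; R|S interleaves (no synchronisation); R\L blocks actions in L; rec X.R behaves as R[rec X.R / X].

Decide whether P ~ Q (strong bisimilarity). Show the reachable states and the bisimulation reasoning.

LTS(P): 1 reachable states
  u0 = rec X. 0\{c,d} + 0\{a,c,d}\{c} + a.X has moves -a-> u0
LTS(Q): 2 reachable states
  v0 = rec X. d.0\{c,d} + 0\{a,c,d}\{c} + a.X has moves -a-> v0, -d-> v1
  v1 = 0\{c,d} has moves stopped
Coarsest stable partition (strong bisimilarity classes):
  B0 = {u0}
  B1 = {v0}
  B2 = {v1}
u0 ∈ B0, v0 ∈ B1 → different blocks

P ≁ Q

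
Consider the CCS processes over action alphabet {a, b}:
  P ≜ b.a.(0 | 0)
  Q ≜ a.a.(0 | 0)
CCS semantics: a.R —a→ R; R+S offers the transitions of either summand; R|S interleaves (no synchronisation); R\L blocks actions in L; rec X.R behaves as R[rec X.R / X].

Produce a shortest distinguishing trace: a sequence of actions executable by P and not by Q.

b

LTS(P): 3 reachable states
  u0 = b.a.(0 | 0) has moves =b=> u1
  u1 = a.(0 | 0) has moves =a=> u2
  u2 = 0 | 0 has moves ∅
LTS(Q): 3 reachable states
  v0 = a.a.(0 | 0) has moves =a=> v1
  v1 = a.(0 | 0) has moves =a=> v2
  v2 = 0 | 0 has moves ∅
Executing b from P (initial set {u0}):
  [1] b ⇒ {u1}
  — P admits the full trace.
Executing b from Q (initial set {v0}):
  [1] b ⇒ ∅  — Q cannot continue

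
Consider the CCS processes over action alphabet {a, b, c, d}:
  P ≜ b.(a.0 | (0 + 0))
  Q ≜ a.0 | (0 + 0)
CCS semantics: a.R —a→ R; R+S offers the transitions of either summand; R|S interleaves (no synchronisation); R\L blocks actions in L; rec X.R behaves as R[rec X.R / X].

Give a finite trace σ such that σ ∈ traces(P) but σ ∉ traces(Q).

P's transition system — 3 states:
  s0 = b.(a.0 | (0 + 0)) ⊢ --b--▸ s1
  s1 = a.0 | (0 + 0) ⊢ --a--▸ s2
  s2 = 0 | (0 + 0) ⊢ (no moves)
Q's transition system — 2 states:
  t0 = a.0 | (0 + 0) ⊢ --a--▸ t1
  t1 = 0 | (0 + 0) ⊢ (no moves)
Trace ⟨b⟩ through P, begin at {s0}:
  step 1 (b): {s1}
  ✓ P
Trace ⟨b⟩ through Q, begin at {t0}:
  step 1 (b): no successor for Q

b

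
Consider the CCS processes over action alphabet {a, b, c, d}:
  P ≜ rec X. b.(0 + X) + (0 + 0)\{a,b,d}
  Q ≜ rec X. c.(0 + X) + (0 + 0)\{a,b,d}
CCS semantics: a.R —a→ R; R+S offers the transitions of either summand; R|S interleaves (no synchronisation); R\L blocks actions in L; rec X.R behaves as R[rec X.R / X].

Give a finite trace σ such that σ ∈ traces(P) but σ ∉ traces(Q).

LTS(P): 2 reachable states
  s0 = rec X. b.(0 + X) + (0 + 0)\{a,b,d} ⊢ ··b··> s1
  s1 = 0 + (rec X. b.(0 + X) + (0 + 0)\{a,b,d}) ⊢ ··b··> s1
LTS(Q): 2 reachable states
  t0 = rec X. c.(0 + X) + (0 + 0)\{a,b,d} ⊢ ··c··> t1
  t1 = 0 + (rec X. c.(0 + X) + (0 + 0)\{a,b,d}) ⊢ ··c··> t1
Run σ = ⟨b⟩ on P: start {s0}
  step 1 (b): {s1}
  P completes σ.
Run σ = ⟨b⟩ on Q: start {t0}
  step 1 (b): ∅ (Q stuck)

b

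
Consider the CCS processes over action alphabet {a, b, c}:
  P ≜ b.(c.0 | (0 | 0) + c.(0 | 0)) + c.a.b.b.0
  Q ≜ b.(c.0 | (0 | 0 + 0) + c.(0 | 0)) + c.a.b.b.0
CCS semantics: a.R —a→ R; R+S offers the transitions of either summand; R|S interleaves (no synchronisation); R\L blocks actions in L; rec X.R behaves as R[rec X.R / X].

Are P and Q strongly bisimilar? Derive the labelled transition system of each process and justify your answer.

Reachable graph of P (8 states):
  s0 = b.(c.0 | (0 | 0) + c.(0 | 0)) + c.a.b.b.0 has moves --b--▸ s1, --c--▸ s2
  s1 = c.0 | (0 | 0) + c.(0 | 0) has moves --c--▸ s3, --c--▸ s4
  s2 = a.b.b.0 has moves --a--▸ s5
  s3 = 0 | (0 | 0) has moves deadlocked
  s4 = 0 | 0 has moves deadlocked
  s5 = b.b.0 has moves --b--▸ s6
  s6 = b.0 has moves --b--▸ s7
  s7 = 0 has moves deadlocked
Reachable graph of Q (8 states):
  t0 = b.(c.0 | (0 | 0 + 0) + c.(0 | 0)) + c.a.b.b.0 has moves --b--▸ t1, --c--▸ t2
  t1 = c.0 | (0 | 0 + 0) + c.(0 | 0) has moves --c--▸ t3, --c--▸ t4
  t2 = a.b.b.0 has moves --a--▸ t5
  t3 = 0 | (0 | 0 + 0) has moves deadlocked
  t4 = 0 | 0 has moves deadlocked
  t5 = b.b.0 has moves --b--▸ t6
  t6 = b.0 has moves --b--▸ t7
  t7 = 0 has moves deadlocked
Bisimilarity quotient blocks:
  B0 = {s0, t0}
  B1 = {s2, t2}
  B2 = {s5, t5}
  B3 = {s6, t6}
  B4 = {s3, s4, s7, t3, t4, t7}
  B5 = {s1, t1}
s0 ∈ B0, t0 ∈ B0 → same block

bisimilar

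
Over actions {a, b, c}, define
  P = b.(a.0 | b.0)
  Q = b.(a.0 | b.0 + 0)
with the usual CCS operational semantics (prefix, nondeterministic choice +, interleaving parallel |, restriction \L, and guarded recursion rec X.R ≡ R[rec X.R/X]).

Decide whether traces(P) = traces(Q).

LTS(P): 5 reachable states
  s0 = b.(a.0 | b.0) ⊢ ··b··> s1
  s1 = a.0 | b.0 ⊢ ··a··> s2, ··b··> s3
  s2 = 0 | b.0 ⊢ ··b··> s4
  s3 = a.0 | 0 ⊢ ··a··> s4
  s4 = 0 | 0 ⊢ ·
LTS(Q): 5 reachable states
  t0 = b.(a.0 | b.0 + 0) ⊢ ··b··> t1
  t1 = a.0 | b.0 + 0 ⊢ ··a··> t2, ··b··> t3
  t2 = 0 | b.0 ⊢ ··b··> t4
  t3 = a.0 | 0 ⊢ ··a··> t4
  t4 = 0 | 0 ⊢ ·
Partition-refinement fixed point:
  B0 = {s0, t0}
  B1 = {s1, t1}
  B2 = {s2, t2}
  B3 = {s4, t4}
  B4 = {s3, t3}
s0 ∈ B0, t0 ∈ B0 → same block
Bisimilar ⇒ trace-equivalent.

traces(P) = traces(Q)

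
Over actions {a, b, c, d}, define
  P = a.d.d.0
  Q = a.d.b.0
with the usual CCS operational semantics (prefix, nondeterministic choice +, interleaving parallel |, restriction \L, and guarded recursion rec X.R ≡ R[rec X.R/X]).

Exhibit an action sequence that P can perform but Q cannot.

add

LTS(P): 4 reachable states
  u0 = a.d.d.0 has moves =a=> u1
  u1 = d.d.0 has moves =d=> u2
  u2 = d.0 has moves =d=> u3
  u3 = 0 has moves stopped
LTS(Q): 4 reachable states
  v0 = a.d.b.0 has moves =a=> v1
  v1 = d.b.0 has moves =d=> v2
  v2 = b.0 has moves =b=> v3
  v3 = 0 has moves stopped
Executing add from P (initial set {u0}):
  [1] a ⇒ {u1}
  [2] d ⇒ {u2}
  [3] d ⇒ {u3}
  — P admits the full trace.
Executing add from Q (initial set {v0}):
  [1] a ⇒ {v1}
  [2] d ⇒ {v2}
  [3] d ⇒ no successor for Q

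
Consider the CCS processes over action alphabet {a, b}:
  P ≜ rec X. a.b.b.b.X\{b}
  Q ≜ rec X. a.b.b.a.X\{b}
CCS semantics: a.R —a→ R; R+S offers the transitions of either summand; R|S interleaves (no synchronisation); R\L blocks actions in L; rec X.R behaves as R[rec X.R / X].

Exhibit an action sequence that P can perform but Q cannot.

abbb

Reachable graph of P (6 states):
  u0 = rec X. a.b.b.b.X\{b} has moves --a--▸ u1
  u1 = b.b.b.(rec X. a.b.b.b.X\{b})\{b} has moves --b--▸ u2
  u2 = b.b.(rec X. a.b.b.b.X\{b})\{b} has moves --b--▸ u3
  u3 = b.(rec X. a.b.b.b.X\{b})\{b} has moves --b--▸ u4
  u4 = (rec X. a.b.b.b.X\{b})\{b} has moves --a--▸ u5
  u5 = (b.b.b.(rec X. a.b.b.b.X\{b})\{b})\{b} has moves (no moves)
Reachable graph of Q (6 states):
  v0 = rec X. a.b.b.a.X\{b} has moves --a--▸ v1
  v1 = b.b.a.(rec X. a.b.b.a.X\{b})\{b} has moves --b--▸ v2
  v2 = b.a.(rec X. a.b.b.a.X\{b})\{b} has moves --b--▸ v3
  v3 = a.(rec X. a.b.b.a.X\{b})\{b} has moves --a--▸ v4
  v4 = (rec X. a.b.b.a.X\{b})\{b} has moves --a--▸ v5
  v5 = (b.b.a.(rec X. a.b.b.a.X\{b})\{b})\{b} has moves (no moves)
Trace ⟨abbb⟩ through P, begin at {u0}:
  [1] a ⇒ {u1}
  [2] b ⇒ {u2}
  [3] b ⇒ {u3}
  [4] b ⇒ {u4}
  — P admits the full trace.
Trace ⟨abbb⟩ through Q, begin at {v0}:
  [1] a ⇒ {v1}
  [2] b ⇒ {v2}
  [3] b ⇒ {v3}
  [4] b ⇒ ∅ (Q stuck)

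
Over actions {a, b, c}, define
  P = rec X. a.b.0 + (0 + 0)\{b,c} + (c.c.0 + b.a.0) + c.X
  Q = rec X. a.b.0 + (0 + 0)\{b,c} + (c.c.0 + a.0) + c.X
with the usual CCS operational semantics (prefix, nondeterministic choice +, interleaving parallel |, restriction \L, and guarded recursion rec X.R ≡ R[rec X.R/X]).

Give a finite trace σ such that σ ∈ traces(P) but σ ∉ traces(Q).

b

P's transition system — 5 states:
  u0 = rec X. a.b.0 + (0 + 0)\{b,c} + (c.c.0 + b.a.0) + c.X ⊢ ··a··> u1, ··b··> u2, ··c··> u0, ··c··> u3
  u1 = b.0 ⊢ ··b··> u4
  u2 = a.0 ⊢ ··a··> u4
  u3 = c.0 ⊢ ··c··> u4
  u4 = 0 ⊢ (no moves)
Q's transition system — 4 states:
  v0 = rec X. a.b.0 + (0 + 0)\{b,c} + (c.c.0 + a.0) + c.X ⊢ ··a··> v1, ··a··> v2, ··c··> v0, ··c··> v3
  v1 = 0 ⊢ (no moves)
  v2 = b.0 ⊢ ··b··> v1
  v3 = c.0 ⊢ ··c··> v1
Run σ = ⟨b⟩ on P: start {u0}
  after b @ step 1: {u2}
  ✓ P
Run σ = ⟨b⟩ on Q: start {v0}
  after b @ step 1: ∅ (Q stuck)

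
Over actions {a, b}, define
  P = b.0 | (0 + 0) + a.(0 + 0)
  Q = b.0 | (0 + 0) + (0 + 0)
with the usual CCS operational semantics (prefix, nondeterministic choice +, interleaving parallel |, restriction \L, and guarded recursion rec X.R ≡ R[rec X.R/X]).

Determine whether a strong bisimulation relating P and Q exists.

NO

LTS(P): 3 reachable states
  p0 = b.0 | (0 + 0) + a.(0 + 0) :: —a→ p1, —b→ p2
  p1 = 0 + 0 :: ∅
  p2 = 0 | (0 + 0) :: ∅
LTS(Q): 2 reachable states
  q0 = b.0 | (0 + 0) + (0 + 0) :: —b→ q1
  q1 = 0 | (0 + 0) :: ∅
Coarsest stable partition (strong bisimilarity classes):
  B0 = {p0}
  B1 = {p1, p2, q1}
  B2 = {q0}
p0 ∈ B0, q0 ∈ B2 → different blocks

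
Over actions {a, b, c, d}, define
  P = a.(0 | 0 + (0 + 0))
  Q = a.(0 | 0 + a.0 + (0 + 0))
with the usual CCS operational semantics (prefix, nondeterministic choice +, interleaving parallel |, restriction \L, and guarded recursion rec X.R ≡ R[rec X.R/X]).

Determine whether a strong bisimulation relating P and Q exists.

P's transition system — 2 states:
  s0 = a.(0 | 0 + (0 + 0)) has moves -a-> s1
  s1 = 0 | 0 + (0 + 0) has moves (no moves)
Q's transition system — 3 states:
  t0 = a.(0 | 0 + a.0 + (0 + 0)) has moves -a-> t1
  t1 = 0 | 0 + a.0 + (0 + 0) has moves -a-> t2
  t2 = 0 has moves (no moves)
Bisimilarity quotient blocks:
  B0 = {s0, t1}
  B1 = {s1, t2}
  B2 = {t0}
s0 ∈ B0, t0 ∈ B2 → different blocks

P ≁ Q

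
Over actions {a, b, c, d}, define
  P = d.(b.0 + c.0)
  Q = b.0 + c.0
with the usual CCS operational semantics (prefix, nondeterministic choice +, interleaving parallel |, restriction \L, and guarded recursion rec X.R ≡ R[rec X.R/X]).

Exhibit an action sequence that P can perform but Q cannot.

P's transition system — 3 states:
  m0 = d.(b.0 + c.0) has moves --d--▸ m1
  m1 = b.0 + c.0 has moves --b--▸ m2, --c--▸ m2
  m2 = 0 has moves ∅
Q's transition system — 2 states:
  n0 = b.0 + c.0 has moves --b--▸ n1, --c--▸ n1
  n1 = 0 has moves ∅
Executing d from P (initial set {m0}):
  after d @ step 1: {m1}
  ✓ P
Executing d from Q (initial set {n0}):
  after d @ step 1: ∅ (Q stuck)

d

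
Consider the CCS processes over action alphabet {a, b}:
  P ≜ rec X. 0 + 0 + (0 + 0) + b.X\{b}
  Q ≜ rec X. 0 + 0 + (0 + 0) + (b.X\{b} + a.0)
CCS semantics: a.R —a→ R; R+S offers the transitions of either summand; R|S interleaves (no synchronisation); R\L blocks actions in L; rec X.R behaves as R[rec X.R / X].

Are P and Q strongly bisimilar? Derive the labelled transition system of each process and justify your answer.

P ≁ Q

Reachable graph of P (2 states):
  u0 = rec X. 0 + 0 + (0 + 0) + b.X\{b} → -b-> u1
  u1 = (rec X. 0 + 0 + (0 + 0) + b.X\{b})\{b} → ·
Reachable graph of Q (4 states):
  v0 = rec X. 0 + 0 + (0 + 0) + (b.X\{b} + a.0) → -a-> v1, -b-> v2
  v1 = 0 → ·
  v2 = (rec X. 0 + 0 + (0 + 0) + (b.X\{b} + a.0))\{b} → -a-> v3
  v3 = 0\{b} → ·
Partition-refinement fixed point:
  B0 = {u0}
  B1 = {u1, v1, v3}
  B2 = {v0}
  B3 = {v2}
u0 ∈ B0, v0 ∈ B2 → different blocks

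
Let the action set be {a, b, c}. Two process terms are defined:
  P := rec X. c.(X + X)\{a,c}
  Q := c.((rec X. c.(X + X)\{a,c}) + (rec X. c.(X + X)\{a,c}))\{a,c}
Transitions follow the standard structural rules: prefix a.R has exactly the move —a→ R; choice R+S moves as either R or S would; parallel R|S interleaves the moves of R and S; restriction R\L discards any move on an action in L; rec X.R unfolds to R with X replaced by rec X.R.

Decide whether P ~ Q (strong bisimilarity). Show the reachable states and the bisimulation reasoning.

YES

P's transition system — 2 states:
  s0 = rec X. c.(X + X)\{a,c} ⊢ ··c··> s1
  s1 = ((rec X. c.(X + X)\{a,c}) + (rec X. c.(X + X)\{a,c}))\{a,c} ⊢ ·
Q's transition system — 2 states:
  t0 = c.((rec X. c.(X + X)\{a,c}) + (rec X. c.(X + X)\{a,c}))\{a,c} ⊢ ··c··> t1
  t1 = ((rec X. c.(X + X)\{a,c}) + (rec X. c.(X + X)\{a,c}))\{a,c} ⊢ ·
Partition-refinement fixed point:
  B0 = {s0, t0}
  B1 = {s1, t1}
s0 ∈ B0, t0 ∈ B0 → same block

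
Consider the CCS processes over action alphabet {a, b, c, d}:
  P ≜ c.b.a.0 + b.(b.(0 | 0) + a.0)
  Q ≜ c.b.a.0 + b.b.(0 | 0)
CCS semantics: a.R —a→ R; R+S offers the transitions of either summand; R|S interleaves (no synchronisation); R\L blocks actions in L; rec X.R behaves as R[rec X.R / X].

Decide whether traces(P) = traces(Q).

trace-distinct — witness ⟨ba⟩

LTS(P): 6 reachable states
  s0 = c.b.a.0 + b.(b.(0 | 0) + a.0) :: --b--▸ s1, --c--▸ s2
  s1 = b.(0 | 0) + a.0 :: --a--▸ s3, --b--▸ s4
  s2 = b.a.0 :: --b--▸ s5
  s3 = 0 :: (no moves)
  s4 = 0 | 0 :: (no moves)
  s5 = a.0 :: --a--▸ s3
LTS(Q): 6 reachable states
  t0 = c.b.a.0 + b.b.(0 | 0) :: --b--▸ t1, --c--▸ t2
  t1 = b.(0 | 0) :: --b--▸ t3
  t2 = b.a.0 :: --b--▸ t4
  t3 = 0 | 0 :: (no moves)
  t4 = a.0 :: --a--▸ t5
  t5 = 0 :: (no moves)
Run σ = ⟨ba⟩ on P: start {s0}
  [1] b ⇒ {s1}
  [2] a ⇒ {s3}
  — P admits the full trace.
Run σ = ⟨ba⟩ on Q: start {t0}
  [1] b ⇒ {t1}
  [2] a ⇒ no successor for Q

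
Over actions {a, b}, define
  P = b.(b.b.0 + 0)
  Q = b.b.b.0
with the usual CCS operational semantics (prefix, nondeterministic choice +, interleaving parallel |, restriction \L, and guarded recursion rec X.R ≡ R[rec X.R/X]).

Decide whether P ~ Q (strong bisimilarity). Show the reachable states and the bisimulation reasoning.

Reachable graph of P (4 states):
  u0 = b.(b.b.0 + 0) → --b--▸ u1
  u1 = b.b.0 + 0 → --b--▸ u2
  u2 = b.0 → --b--▸ u3
  u3 = 0 → ∅
Reachable graph of Q (4 states):
  v0 = b.b.b.0 → --b--▸ v1
  v1 = b.b.0 → --b--▸ v2
  v2 = b.0 → --b--▸ v3
  v3 = 0 → ∅
Bisimilarity quotient blocks:
  B0 = {u0, v0}
  B1 = {u1, v1}
  B2 = {u2, v2}
  B3 = {u3, v3}
u0 ∈ B0, v0 ∈ B0 → same block

P ~ Q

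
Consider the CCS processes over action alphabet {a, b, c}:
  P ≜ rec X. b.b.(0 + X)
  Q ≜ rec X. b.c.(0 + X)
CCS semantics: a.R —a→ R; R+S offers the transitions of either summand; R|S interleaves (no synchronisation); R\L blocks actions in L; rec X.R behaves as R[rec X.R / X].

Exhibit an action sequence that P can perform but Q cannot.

bb

P's transition system — 3 states:
  m0 = rec X. b.b.(0 + X) ⊢ --b--▸ m1
  m1 = b.(0 + (rec X. b.b.(0 + X))) ⊢ --b--▸ m2
  m2 = 0 + (rec X. b.b.(0 + X)) ⊢ --b--▸ m1
Q's transition system — 3 states:
  n0 = rec X. b.c.(0 + X) ⊢ --b--▸ n1
  n1 = c.(0 + (rec X. b.c.(0 + X))) ⊢ --c--▸ n2
  n2 = 0 + (rec X. b.c.(0 + X)) ⊢ --b--▸ n1
Executing bb from P (initial set {m0}):
  step 1 (b): {m1}
  step 2 (b): {m2}
  ✓ P
Executing bb from Q (initial set {n0}):
  step 1 (b): {n1}
  step 2 (b): ∅  — Q cannot continue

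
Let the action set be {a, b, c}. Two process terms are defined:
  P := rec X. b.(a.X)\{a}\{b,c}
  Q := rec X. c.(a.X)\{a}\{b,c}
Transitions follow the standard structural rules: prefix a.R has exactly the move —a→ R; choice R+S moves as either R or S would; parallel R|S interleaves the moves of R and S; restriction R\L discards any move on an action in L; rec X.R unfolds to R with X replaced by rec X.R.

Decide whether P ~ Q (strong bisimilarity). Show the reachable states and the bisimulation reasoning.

P's transition system — 2 states:
  m0 = rec X. b.(a.X)\{a}\{b,c} → --b--▸ m1
  m1 = (a.(rec X. b.(a.X)\{a}\{b,c}))\{a}\{b,c} → (no moves)
Q's transition system — 2 states:
  n0 = rec X. c.(a.X)\{a}\{b,c} → --c--▸ n1
  n1 = (a.(rec X. c.(a.X)\{a}\{b,c}))\{a}\{b,c} → (no moves)
Coarsest stable partition (strong bisimilarity classes):
  B0 = {m0}
  B1 = {m1, n1}
  B2 = {n0}
m0 ∈ B0, n0 ∈ B2 → different blocks

NO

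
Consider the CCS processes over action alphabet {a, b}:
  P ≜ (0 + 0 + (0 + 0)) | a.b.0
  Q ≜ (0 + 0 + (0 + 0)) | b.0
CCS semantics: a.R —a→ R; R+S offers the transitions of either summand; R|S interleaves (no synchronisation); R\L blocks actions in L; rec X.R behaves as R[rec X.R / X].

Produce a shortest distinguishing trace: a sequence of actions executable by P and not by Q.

a

Reachable graph of P (3 states):
  s0 = (0 + 0 + (0 + 0)) | a.b.0 ⊢ --a--▸ s1
  s1 = (0 + 0 + (0 + 0)) | b.0 ⊢ --b--▸ s2
  s2 = (0 + 0 + (0 + 0)) | 0 ⊢ stopped
Reachable graph of Q (2 states):
  t0 = (0 + 0 + (0 + 0)) | b.0 ⊢ --b--▸ t1
  t1 = (0 + 0 + (0 + 0)) | 0 ⊢ stopped
Executing a from P (initial set {s0}):
  [1] a ⇒ {s1}
  — P admits the full trace.
Executing a from Q (initial set {t0}):
  [1] a ⇒ no successor for Q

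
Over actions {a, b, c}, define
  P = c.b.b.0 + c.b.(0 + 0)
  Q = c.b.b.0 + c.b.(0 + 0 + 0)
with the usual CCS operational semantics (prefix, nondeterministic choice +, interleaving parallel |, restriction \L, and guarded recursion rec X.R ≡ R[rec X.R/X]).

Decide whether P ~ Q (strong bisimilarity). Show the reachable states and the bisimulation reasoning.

P's transition system — 6 states:
  s0 = c.b.b.0 + c.b.(0 + 0) → ··c··> s1, ··c··> s2
  s1 = b.(0 + 0) → ··b··> s3
  s2 = b.b.0 → ··b··> s4
  s3 = 0 + 0 → (no moves)
  s4 = b.0 → ··b··> s5
  s5 = 0 → (no moves)
Q's transition system — 6 states:
  t0 = c.b.b.0 + c.b.(0 + 0 + 0) → ··c··> t1, ··c··> t2
  t1 = b.(0 + 0 + 0) → ··b··> t3
  t2 = b.b.0 → ··b··> t4
  t3 = 0 + 0 + 0 → (no moves)
  t4 = b.0 → ··b··> t5
  t5 = 0 → (no moves)
Coarsest stable partition (strong bisimilarity classes):
  B0 = {s0, t0}
  B1 = {s1, s4, t1, t4}
  B2 = {s3, s5, t3, t5}
  B3 = {s2, t2}
s0 ∈ B0, t0 ∈ B0 → same block

bisimilar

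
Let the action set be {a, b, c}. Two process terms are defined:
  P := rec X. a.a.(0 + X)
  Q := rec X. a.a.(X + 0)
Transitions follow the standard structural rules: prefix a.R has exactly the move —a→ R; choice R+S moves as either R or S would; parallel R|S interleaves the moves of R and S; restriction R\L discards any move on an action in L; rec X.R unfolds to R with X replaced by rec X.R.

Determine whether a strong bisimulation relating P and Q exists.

P ~ Q

Reachable graph of P (3 states):
  m0 = rec X. a.a.(0 + X) | =a=> m1
  m1 = a.(0 + (rec X. a.a.(0 + X))) | =a=> m2
  m2 = 0 + (rec X. a.a.(0 + X)) | =a=> m1
Reachable graph of Q (3 states):
  n0 = rec X. a.a.(X + 0) | =a=> n1
  n1 = a.((rec X. a.a.(X + 0)) + 0) | =a=> n2
  n2 = (rec X. a.a.(X + 0)) + 0 | =a=> n1
Bisimilarity quotient blocks:
  B0 = {m0, m1, m2, n0, n1, n2}
m0 ∈ B0, n0 ∈ B0 → same block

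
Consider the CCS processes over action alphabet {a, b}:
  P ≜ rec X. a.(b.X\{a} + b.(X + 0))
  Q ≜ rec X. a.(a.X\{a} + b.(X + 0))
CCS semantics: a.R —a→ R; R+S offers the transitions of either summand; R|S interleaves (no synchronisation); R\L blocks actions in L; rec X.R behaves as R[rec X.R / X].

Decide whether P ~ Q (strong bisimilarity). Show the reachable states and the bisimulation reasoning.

NO

LTS(P): 4 reachable states
  p0 = rec X. a.(b.X\{a} + b.(X + 0)) has moves —a→ p1
  p1 = b.(rec X. a.(b.X\{a} + b.(X + 0)))\{a} + b.((rec X. a.(b.X\{a} + b.(X + 0))) + 0) has moves —b→ p2, —b→ p3
  p2 = (rec X. a.(b.X\{a} + b.(X + 0))) + 0 has moves —a→ p1
  p3 = (rec X. a.(b.X\{a} + b.(X + 0)))\{a} has moves ∅
LTS(Q): 4 reachable states
  q0 = rec X. a.(a.X\{a} + b.(X + 0)) has moves —a→ q1
  q1 = a.(rec X. a.(a.X\{a} + b.(X + 0)))\{a} + b.((rec X. a.(a.X\{a} + b.(X + 0))) + 0) has moves —a→ q2, —b→ q3
  q2 = (rec X. a.(a.X\{a} + b.(X + 0)))\{a} has moves ∅
  q3 = (rec X. a.(a.X\{a} + b.(X + 0))) + 0 has moves —a→ q1
Bisimilarity quotient blocks:
  B0 = {p0, p2}
  B1 = {p1}
  B2 = {p3, q2}
  B3 = {q0, q3}
  B4 = {q1}
p0 ∈ B0, q0 ∈ B3 → different blocks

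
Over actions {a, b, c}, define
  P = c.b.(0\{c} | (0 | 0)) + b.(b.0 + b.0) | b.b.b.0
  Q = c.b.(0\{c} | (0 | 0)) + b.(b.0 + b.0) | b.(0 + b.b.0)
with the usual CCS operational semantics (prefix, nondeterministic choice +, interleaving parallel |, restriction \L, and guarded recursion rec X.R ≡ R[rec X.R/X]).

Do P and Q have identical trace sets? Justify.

trace-equivalent

Reachable graph of P (14 states):
  m0 = c.b.(0\{c} | (0 | 0)) + b.(b.0 + b.0) | b.b.b.0 :: --b--▸ m1, --b--▸ m2, --c--▸ m3
  m1 = (b.0 + b.0) | b.b.b.0 :: --b--▸ m4, --b--▸ m5
  m2 = b.(b.0 + b.0) | b.b.0 :: --b--▸ m4, --b--▸ m6
  m3 = b.(0\{c} | (0 | 0)) :: --b--▸ m7
  m4 = (b.0 + b.0) | b.b.0 :: --b--▸ m8, --b--▸ m9
  m5 = 0 | b.b.b.0 :: --b--▸ m9
  m6 = b.(b.0 + b.0) | b.0 :: --b--▸ m10, --b--▸ m8
  m7 = 0\{c} | (0 | 0) :: deadlocked
  m8 = (b.0 + b.0) | b.0 :: --b--▸ m11, --b--▸ m12
  m9 = 0 | b.b.0 :: --b--▸ m12
  m10 = b.(b.0 + b.0) | 0 :: --b--▸ m11
  m11 = (b.0 + b.0) | 0 :: --b--▸ m13
  m12 = 0 | b.0 :: --b--▸ m13
  m13 = 0 | 0 :: deadlocked
Reachable graph of Q (14 states):
  n0 = c.b.(0\{c} | (0 | 0)) + b.(b.0 + b.0) | b.(0 + b.b.0) :: --b--▸ n1, --b--▸ n2, --c--▸ n3
  n1 = (b.0 + b.0) | b.(0 + b.b.0) :: --b--▸ n4, --b--▸ n5
  n2 = b.(b.0 + b.0) | (0 + b.b.0) :: --b--▸ n4, --b--▸ n6
  n3 = b.(0\{c} | (0 | 0)) :: --b--▸ n7
  n4 = (b.0 + b.0) | (0 + b.b.0) :: --b--▸ n8, --b--▸ n9
  n5 = 0 | b.(0 + b.b.0) :: --b--▸ n9
  n6 = b.(b.0 + b.0) | b.0 :: --b--▸ n10, --b--▸ n8
  n7 = 0\{c} | (0 | 0) :: deadlocked
  n8 = (b.0 + b.0) | b.0 :: --b--▸ n11, --b--▸ n12
  n9 = 0 | (0 + b.b.0) :: --b--▸ n12
  n10 = b.(b.0 + b.0) | 0 :: --b--▸ n11
  n11 = (b.0 + b.0) | 0 :: --b--▸ n13
  n12 = 0 | b.0 :: --b--▸ n13
  n13 = 0 | 0 :: deadlocked
Coarsest stable partition (strong bisimilarity classes):
  B0 = {m0, n0}
  B1 = {m11, m12, m3, n11, n12, n3}
  B2 = {m13, m7, n13, n7}
  B3 = {m1, m2, n1, n2}
  B4 = {m4, m5, m6, n4, n5, n6}
  B5 = {m10, m8, m9, n10, n8, n9}
m0 ∈ B0, n0 ∈ B0 → same block
Bisimilar ⇒ trace-equivalent.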